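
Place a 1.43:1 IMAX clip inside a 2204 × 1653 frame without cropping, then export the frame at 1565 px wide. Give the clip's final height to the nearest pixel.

In the 2204×1653 frame the clip fills the width: height = 2204 / 1.430 ≈ 1541.26 px.
The frame scales by 1565/2204 = 0.7101; 1541.26 × 0.7101 ≈ 1094.41 px.

1094 px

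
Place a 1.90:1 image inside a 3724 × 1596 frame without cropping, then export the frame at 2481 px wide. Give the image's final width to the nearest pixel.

2020 px

In the 3724×1596 frame the image fills the height: width = 1596 × 1.900 ≈ 3032.40 px.
Scaling 3724 → 2481 is ×0.6662, so the width becomes 3032.40 × 0.6662 ≈ 2020.24 px.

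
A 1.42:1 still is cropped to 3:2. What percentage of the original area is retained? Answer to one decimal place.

94.7%

Going from 1.42:1 to 3:2 means cutting height while keeping width.
(1.420)/(1.500) ≈ 0.947 of the area survives.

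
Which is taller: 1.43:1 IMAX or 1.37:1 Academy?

1.37:1 Academy

1.43 and 1.37; 1.43 > 1.37. The smaller width-to-height ratio is the taller frame.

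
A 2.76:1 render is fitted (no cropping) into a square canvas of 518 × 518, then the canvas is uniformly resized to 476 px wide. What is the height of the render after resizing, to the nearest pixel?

172 px

Fitted into 518×518, the render spans the width; its height is 518 / 2.760 ≈ 187.68 px.
The frame scales by 476/518 = 0.9189; 187.68 × 0.9189 ≈ 172.46 px.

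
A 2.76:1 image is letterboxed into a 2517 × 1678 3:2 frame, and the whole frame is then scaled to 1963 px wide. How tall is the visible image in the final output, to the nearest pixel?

In the 2517×1678 frame the image fills the width: height = 2517 / 2.760 ≈ 911.96 px.
Scaling 2517 → 1963 is ×0.7799, so the height becomes 911.96 × 0.7799 ≈ 711.23 px.

711 px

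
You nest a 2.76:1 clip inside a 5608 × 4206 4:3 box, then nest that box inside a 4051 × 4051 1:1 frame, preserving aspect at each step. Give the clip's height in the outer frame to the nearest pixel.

2.76:1 in 5608×4206: fills the width, so the clip is 5608.00 × 2031.88.
Second fit — the 4:3 canvas into 4051×4051 spans the width: 4051.00 × 3038.25 (×0.7224 from 5608×4206).
So the clip's height is 2031.88 × 0.7224 ≈ 1467.75.

1468 px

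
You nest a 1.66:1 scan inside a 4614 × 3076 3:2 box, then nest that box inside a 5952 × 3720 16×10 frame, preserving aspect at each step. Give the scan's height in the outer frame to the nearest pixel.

1.66:1 in 4614×3076: fills the width, so the scan is 4614.00 × 2779.52.
3:2 in 5952×3720: fills the height, so the intermediate becomes 5580.00 × 3720.00 — a scale of ×1.2094.
So the scan's height is 2779.52 × 1.2094 ≈ 3361.45.

3361 px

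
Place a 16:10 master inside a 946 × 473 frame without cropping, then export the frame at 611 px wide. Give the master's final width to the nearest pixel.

489 px

In the 946×473 frame the master fills the height: width = 473 × 16/10 ≈ 756.80 px.
Resizing to 611 px wide multiplies everything by 0.6459: 756.80 → 488.80 px.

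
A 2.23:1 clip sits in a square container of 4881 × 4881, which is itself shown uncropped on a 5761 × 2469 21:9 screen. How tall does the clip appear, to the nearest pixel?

First fit — 2.23:1 into 4881×4881 spans the width: 4881.00 × 2188.79.
The square canvas is height-limited in 5761×2469, giving 2469.00 × 2469.00; scale factor 0.5058.
The clip scales with it: height 2188.79 × 0.5058 ≈ 1107.17.

1107 px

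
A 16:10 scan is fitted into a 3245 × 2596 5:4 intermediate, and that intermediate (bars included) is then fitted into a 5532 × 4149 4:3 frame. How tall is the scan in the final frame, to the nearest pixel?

16:10 in 3245×2596: fills the width, so the scan is 3245.00 × 2028.12.
Second fit — the 5:4 canvas into 5532×4149 spans the height: 5186.25 × 4149.00 (×1.5982 from 3245×2596).
Applying the same ×1.5982: 2028.12 → 3241.41.

3241 px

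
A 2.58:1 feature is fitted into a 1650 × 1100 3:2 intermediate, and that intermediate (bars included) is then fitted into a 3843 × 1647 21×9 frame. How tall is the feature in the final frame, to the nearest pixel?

Inside the 1650×1100 canvas the feature is width-limited at 1650.00 × 639.53.
The 3:2 canvas is height-limited in 3843×1647, giving 2470.50 × 1647.00; scale factor 1.4973.
Applying the same ×1.4973: 639.53 → 957.56.

958 px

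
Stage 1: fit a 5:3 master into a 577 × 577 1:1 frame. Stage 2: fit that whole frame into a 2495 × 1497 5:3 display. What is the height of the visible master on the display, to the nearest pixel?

898 px

Inside the 577×577 canvas the master is width-limited at 577.00 × 346.20.
The 1:1 canvas is height-limited in 2495×1497, giving 1497.00 × 1497.00; scale factor 2.5945.
Applying the same ×2.5945: 346.20 → 898.20.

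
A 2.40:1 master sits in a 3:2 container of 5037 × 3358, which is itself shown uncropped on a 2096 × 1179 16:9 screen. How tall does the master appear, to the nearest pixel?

Inside the 5037×3358 canvas the master is width-limited at 5037.00 × 2098.75.
Second fit — the 3:2 canvas into 2096×1179 spans the height: 1768.50 × 1179.00 (×0.3511 from 5037×3358).
So the master's height is 2098.75 × 0.3511 ≈ 736.88.

737 px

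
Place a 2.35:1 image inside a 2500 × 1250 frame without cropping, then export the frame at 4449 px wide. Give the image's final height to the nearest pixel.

Fitted into 2500×1250, the image spans the width; its height is 2500 / 2.350 ≈ 1063.83 px.
Resizing to 4449 px wide multiplies everything by 1.7796: 1063.83 → 1893.19 px.

1893 px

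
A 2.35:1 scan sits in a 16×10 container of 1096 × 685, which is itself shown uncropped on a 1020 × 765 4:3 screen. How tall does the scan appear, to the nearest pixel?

First fit — 2.35:1 into 1096×685 spans the width: 1096.00 × 466.38.
The 16×10 canvas is width-limited in 1020×765, giving 1020.00 × 637.50; scale factor 0.9307.
So the scan's height is 466.38 × 0.9307 ≈ 434.04.

434 px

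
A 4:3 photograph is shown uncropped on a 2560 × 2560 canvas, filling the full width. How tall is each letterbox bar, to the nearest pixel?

320 px

The photograph is 2560 × 3/4 ≈ 1920.00 px tall.
Leftover height: 2560 − 1920.00 = 640.00 px → 320.00 each side.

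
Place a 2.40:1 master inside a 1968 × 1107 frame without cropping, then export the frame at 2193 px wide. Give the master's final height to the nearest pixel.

At 1968×1107 the master is width-limited, so height = 1968 / 2.400 ≈ 820.00 px.
Scaling 1968 → 2193 is ×1.1143, so the height becomes 820.00 × 1.1143 ≈ 913.75 px.

914 px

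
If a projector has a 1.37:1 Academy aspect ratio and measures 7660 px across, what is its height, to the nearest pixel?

5591 px

At 1.37:1 Academy, 7660 / 1.370 ≈ 5591.24.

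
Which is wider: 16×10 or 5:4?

16×10 = 1.6 and 5:4 = 1.25; 1.6 > 1.25.

16×10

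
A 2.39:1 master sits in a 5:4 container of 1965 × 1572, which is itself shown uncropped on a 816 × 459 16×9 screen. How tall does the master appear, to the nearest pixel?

240 px

2.39:1 in 1965×1572: fills the width, so the master is 1965.00 × 822.18.
5:4 in 816×459: fills the height, so the intermediate becomes 573.75 × 459.00 — a scale of ×0.2920.
The master scales with it: height 822.18 × 0.2920 ≈ 240.06.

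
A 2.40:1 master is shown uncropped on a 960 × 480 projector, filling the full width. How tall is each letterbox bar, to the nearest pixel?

40 px

The master is 960 / 2.400 ≈ 400.00 px tall.
Leftover height: 480 − 400.00 = 80.00 px → 40.00 each side.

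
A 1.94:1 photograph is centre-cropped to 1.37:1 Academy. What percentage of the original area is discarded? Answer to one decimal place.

29.4%

The height stays; only width is cut (since 1.37:1 Academy is narrower than 1.94:1).
Area ratio = (1.370)/(1.940) = 70.62%; the remaining 29.38% is cropped out.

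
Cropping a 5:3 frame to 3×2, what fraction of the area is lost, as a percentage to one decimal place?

The height stays; only width is cut (since 3×2 is narrower than 5:3).
Fraction kept = (1.500)/(1.667) ≈ 90.00%, so 10.00% is lost.

10.0%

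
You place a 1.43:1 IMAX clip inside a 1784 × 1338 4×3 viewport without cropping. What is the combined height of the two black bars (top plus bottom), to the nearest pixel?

1.43:1 IMAX is wider than 4×3, so it spans the full width.
Content height = 1784 / 1.430 ≈ 1247.55 px.
Black = 1338 − 1247.55 = 90.45 px.

90 px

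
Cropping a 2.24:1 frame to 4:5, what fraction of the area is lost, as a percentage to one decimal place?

64.3%

Going from 2.24:1 to 4:5 means cutting width while keeping height.
Area ratio = (0.800)/(2.240) = 35.71%; the remaining 64.29% is cropped out.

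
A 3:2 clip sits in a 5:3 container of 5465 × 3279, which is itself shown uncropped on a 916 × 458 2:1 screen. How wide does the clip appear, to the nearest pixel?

687 px

Inside the 5465×3279 canvas the clip is height-limited at 4918.50 × 3279.00.
The 5:3 canvas is height-limited in 916×458, giving 763.33 × 458.00; scale factor 0.1397.
So the clip's width is 4918.50 × 0.1397 ≈ 687.00.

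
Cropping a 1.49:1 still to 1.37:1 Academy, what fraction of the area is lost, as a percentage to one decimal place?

8.1%

The height stays; only width is cut (since 1.37:1 Academy is narrower than 1.49:1).
Area ratio = (1.370)/(1.490) = 91.95%; the remaining 8.05% is cropped out.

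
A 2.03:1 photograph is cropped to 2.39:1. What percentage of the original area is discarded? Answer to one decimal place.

The width stays; only height is cut (since 2.39:1 is wider than 2.03:1).
(2.030)/(2.390) ≈ 0.849 of the area survives, leaving 15.06% discarded.

15.1%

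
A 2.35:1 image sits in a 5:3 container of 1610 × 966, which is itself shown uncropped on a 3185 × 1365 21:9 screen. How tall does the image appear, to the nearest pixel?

968 px

Inside the 1610×966 canvas the image is width-limited at 1610.00 × 685.11.
5:3 in 3185×1365: fills the height, so the intermediate becomes 2275.00 × 1365.00 — a scale of ×1.4130.
So the image's height is 685.11 × 1.4130 ≈ 968.09.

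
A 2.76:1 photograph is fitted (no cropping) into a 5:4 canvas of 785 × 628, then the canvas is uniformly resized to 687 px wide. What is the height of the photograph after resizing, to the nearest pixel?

249 px

In the 785×628 frame the photograph fills the width: height = 785 / 2.760 ≈ 284.42 px.
Resizing to 687 px wide multiplies everything by 0.8752: 284.42 → 248.91 px.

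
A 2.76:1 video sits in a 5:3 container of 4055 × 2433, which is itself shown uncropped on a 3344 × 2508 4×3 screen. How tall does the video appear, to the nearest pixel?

Inside the 4055×2433 canvas the video is width-limited at 4055.00 × 1469.20.
5:3 in 3344×2508: fills the width, so the intermediate becomes 3344.00 × 2006.40 — a scale of ×0.8247.
The video scales with it: height 1469.20 × 0.8247 ≈ 1211.59.

1212 px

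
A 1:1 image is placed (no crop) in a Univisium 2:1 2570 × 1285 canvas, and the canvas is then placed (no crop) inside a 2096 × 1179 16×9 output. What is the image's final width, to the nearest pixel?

1048 px

Inside the 2570×1285 canvas the image is height-limited at 1285.00 × 1285.00.
Second fit — the Univisium 2:1 canvas into 2096×1179 spans the width: 2096.00 × 1048.00 (×0.8156 from 2570×1285).
The image scales with it: width 1285.00 × 0.8156 ≈ 1048.00.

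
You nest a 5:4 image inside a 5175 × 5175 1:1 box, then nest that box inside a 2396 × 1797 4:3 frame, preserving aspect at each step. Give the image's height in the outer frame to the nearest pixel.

First fit — 5:4 into 5175×5175 spans the width: 5175.00 × 4140.00.
The 1:1 canvas is height-limited in 2396×1797, giving 1797.00 × 1797.00; scale factor 0.3472.
The image scales with it: height 4140.00 × 0.3472 ≈ 1437.60.

1438 px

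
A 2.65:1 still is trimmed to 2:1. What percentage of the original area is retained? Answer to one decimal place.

Going from 2.65:1 to 2:1 means cutting width while keeping height.
Area ratio = (2.000)/(2.650) = 75.47% retained.

75.5%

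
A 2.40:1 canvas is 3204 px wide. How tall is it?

1335 px

At 2.40:1, 3204 / 2.400 ≈ 1335.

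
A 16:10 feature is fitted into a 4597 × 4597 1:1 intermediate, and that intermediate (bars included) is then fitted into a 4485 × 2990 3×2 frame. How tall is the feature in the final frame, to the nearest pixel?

1869 px

First fit — 16:10 into 4597×4597 spans the width: 4597.00 × 2873.12.
1:1 in 4485×2990: fills the height, so the intermediate becomes 2990.00 × 2990.00 — a scale of ×0.6504.
The feature scales with it: height 2873.12 × 0.6504 ≈ 1868.75.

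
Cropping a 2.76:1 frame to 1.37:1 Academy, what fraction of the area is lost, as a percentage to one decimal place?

50.4%

The height stays; only width is cut (since 1.37:1 Academy is narrower than 2.76:1).
Fraction kept = (1.370)/(2.760) ≈ 49.64%, so 50.36% is lost.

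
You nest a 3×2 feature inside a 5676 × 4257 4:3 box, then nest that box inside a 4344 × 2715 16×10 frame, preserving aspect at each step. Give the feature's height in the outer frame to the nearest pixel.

First fit — 3×2 into 5676×4257 spans the width: 5676.00 × 3784.00.
Second fit — the 4:3 canvas into 4344×2715 spans the height: 3620.00 × 2715.00 (×0.6378 from 5676×4257).
So the feature's height is 3784.00 × 0.6378 ≈ 2413.33.

2413 px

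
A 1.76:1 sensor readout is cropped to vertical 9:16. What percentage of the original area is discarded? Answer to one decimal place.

68.0%

The height stays; only width is cut (since vertical 9:16 is narrower than 1.76:1).
Fraction kept = (0.562)/(1.760) ≈ 31.96%, so 68.04% is lost.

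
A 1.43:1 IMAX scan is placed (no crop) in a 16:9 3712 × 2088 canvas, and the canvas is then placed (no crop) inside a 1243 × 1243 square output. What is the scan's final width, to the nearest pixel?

1.43:1 IMAX in 3712×2088: fills the height, so the scan is 2985.84 × 2088.00.
The 16:9 canvas is width-limited in 1243×1243, giving 1243.00 × 699.19; scale factor 0.3349.
So the scan's width is 2985.84 × 0.3349 ≈ 999.84.

1000 px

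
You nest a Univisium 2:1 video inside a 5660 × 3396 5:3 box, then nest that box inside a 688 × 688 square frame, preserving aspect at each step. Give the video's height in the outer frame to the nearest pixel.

First fit — Univisium 2:1 into 5660×3396 spans the width: 5660.00 × 2830.00.
The 5:3 canvas is width-limited in 688×688, giving 688.00 × 412.80; scale factor 0.1216.
So the video's height is 2830.00 × 0.1216 ≈ 344.00.

344 px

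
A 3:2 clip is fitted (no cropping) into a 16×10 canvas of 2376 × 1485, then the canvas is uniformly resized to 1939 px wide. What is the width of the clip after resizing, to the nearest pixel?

1818 px

In the 2376×1485 frame the clip fills the height: width = 1485 × 3/2 ≈ 2227.50 px.
Scaling 2376 → 1939 is ×0.8161, so the width becomes 2227.50 × 0.8161 ≈ 1817.81 px.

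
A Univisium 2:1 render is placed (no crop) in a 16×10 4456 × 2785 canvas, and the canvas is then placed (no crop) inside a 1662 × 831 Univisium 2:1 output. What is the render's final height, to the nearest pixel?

Inside the 4456×2785 canvas the render is width-limited at 4456.00 × 2228.00.
Second fit — the 16×10 canvas into 1662×831 spans the height: 1329.60 × 831.00 (×0.2984 from 4456×2785).
Applying the same ×0.2984: 2228.00 → 664.80.

665 px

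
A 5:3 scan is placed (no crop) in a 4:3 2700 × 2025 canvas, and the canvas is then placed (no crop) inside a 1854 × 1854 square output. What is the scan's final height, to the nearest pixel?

First fit — 5:3 into 2700×2025 spans the width: 2700.00 × 1620.00.
The 4:3 canvas is width-limited in 1854×1854, giving 1854.00 × 1390.50; scale factor 0.6867.
So the scan's height is 1620.00 × 0.6867 ≈ 1112.40.

1112 px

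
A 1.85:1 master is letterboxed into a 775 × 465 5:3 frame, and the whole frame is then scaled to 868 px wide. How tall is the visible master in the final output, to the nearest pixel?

At 775×465 the master is width-limited, so height = 775 / 1.850 ≈ 418.92 px.
Resizing to 868 px wide multiplies everything by 1.1200: 418.92 → 469.19 px.

469 px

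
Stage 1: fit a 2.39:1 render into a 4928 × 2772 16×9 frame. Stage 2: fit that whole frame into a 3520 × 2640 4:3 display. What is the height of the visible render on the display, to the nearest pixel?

First fit — 2.39:1 into 4928×2772 spans the width: 4928.00 × 2061.92.
16×9 in 3520×2640: fills the width, so the intermediate becomes 3520.00 × 1980.00 — a scale of ×0.7143.
So the render's height is 2061.92 × 0.7143 ≈ 1472.80.

1473 px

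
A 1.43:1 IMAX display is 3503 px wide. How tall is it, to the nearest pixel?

At 1.43:1 IMAX, 3503 / 1.430 ≈ 2449.65.

2450 px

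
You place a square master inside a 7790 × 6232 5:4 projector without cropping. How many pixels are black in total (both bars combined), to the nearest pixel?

9709456 pixels

square is narrower than 5:4, so it spans the full height.
Content width = 6232 × 1/1 ≈ 6232.0000 px.
7790 − 6232.0000 = 1558.0000 px of bars.
Across the 6232-px span: 1558.0000 × 6232 ≈ 9709456 px.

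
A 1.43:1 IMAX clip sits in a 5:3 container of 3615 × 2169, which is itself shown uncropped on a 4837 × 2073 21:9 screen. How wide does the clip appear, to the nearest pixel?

2964 px

First fit — 1.43:1 IMAX into 3615×2169 spans the height: 3101.67 × 2169.00.
Second fit — the 5:3 canvas into 4837×2073 spans the height: 3455.00 × 2073.00 (×0.9557 from 3615×2169).
So the clip's width is 3101.67 × 0.9557 ≈ 2964.39.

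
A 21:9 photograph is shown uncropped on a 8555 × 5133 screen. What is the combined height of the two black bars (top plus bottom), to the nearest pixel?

1467 px

Since 2.333 > 1.667, the photograph is width-limited.
The photograph is 8555 × 9/21 ≈ 3666.43 px tall.
5133 − 3666.43 = 1466.57 px of bars.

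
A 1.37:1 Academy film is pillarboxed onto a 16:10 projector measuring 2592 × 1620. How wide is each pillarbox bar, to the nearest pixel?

186 px

Since 1.370 < 1.600, the film is height-limited.
That makes the image 2219.40 px wide (1620 × 1.370).
2592 − 2219.40 = 372.60 px of bars (186.30 each).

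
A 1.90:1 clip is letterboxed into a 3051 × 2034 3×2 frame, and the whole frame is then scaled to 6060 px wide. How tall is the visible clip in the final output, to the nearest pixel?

Fitted into 3051×2034, the clip spans the width; its height is 3051 / 1.900 ≈ 1605.79 px.
Resizing to 6060 px wide multiplies everything by 1.9862: 1605.79 → 3189.47 px.

3189 px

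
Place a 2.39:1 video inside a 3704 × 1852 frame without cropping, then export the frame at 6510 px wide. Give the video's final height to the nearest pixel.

Fitted into 3704×1852, the video spans the width; its height is 3704 / 2.390 ≈ 1549.79 px.
The frame scales by 6510/3704 = 1.7576; 1549.79 × 1.7576 ≈ 2723.85 px.

2724 px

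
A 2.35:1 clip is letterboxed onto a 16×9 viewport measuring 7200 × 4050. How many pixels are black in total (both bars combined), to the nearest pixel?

7100426 pixels

Since 2.350 > 1.778, the clip is width-limited.
That makes the image 3063.8298 px tall (7200 / 2.350).
4050 − 3063.8298 = 986.1702 px of bars.
Bar area = 986.1702 × 7200 ≈ 7100426 px.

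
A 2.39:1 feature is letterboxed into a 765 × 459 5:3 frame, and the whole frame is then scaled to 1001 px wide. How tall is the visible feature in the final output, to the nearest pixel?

At 765×459 the feature is width-limited, so height = 765 / 2.390 ≈ 320.08 px.
Resizing to 1001 px wide multiplies everything by 1.3085: 320.08 → 418.83 px.

419 px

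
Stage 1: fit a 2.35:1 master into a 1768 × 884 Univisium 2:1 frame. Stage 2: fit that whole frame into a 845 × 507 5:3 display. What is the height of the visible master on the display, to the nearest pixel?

First fit — 2.35:1 into 1768×884 spans the width: 1768.00 × 752.34.
Second fit — the Univisium 2:1 canvas into 845×507 spans the width: 845.00 × 422.50 (×0.4779 from 1768×884).
So the master's height is 752.34 × 0.4779 ≈ 359.57.

360 px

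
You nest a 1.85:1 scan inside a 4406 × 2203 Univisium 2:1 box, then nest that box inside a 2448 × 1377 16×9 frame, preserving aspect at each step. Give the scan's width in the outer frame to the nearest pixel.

2264 px

1.85:1 in 4406×2203: fills the height, so the scan is 4075.55 × 2203.00.
Second fit — the Univisium 2:1 canvas into 2448×1377 spans the width: 2448.00 × 1224.00 (×0.5556 from 4406×2203).
So the scan's width is 4075.55 × 0.5556 ≈ 2264.40.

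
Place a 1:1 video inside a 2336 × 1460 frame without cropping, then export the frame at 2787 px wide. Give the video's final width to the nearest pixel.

At 2336×1460 the video is height-limited, so width = 1460 × 1/1 ≈ 1460.00 px.
The frame scales by 2787/2336 = 1.1931; 1460.00 × 1.1931 ≈ 1741.88 px.

1742 px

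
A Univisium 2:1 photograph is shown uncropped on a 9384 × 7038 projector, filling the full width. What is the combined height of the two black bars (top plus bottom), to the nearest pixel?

2346 px

Content height = 9384 × 1/2 ≈ 4692.00 px.
Black = 7038 − 4692.00 = 2346.00 px.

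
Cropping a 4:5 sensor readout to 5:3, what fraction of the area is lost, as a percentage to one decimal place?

52.0%

5:3 is wider than 4:5, so the crop keeps the full width and trims the height.
Fraction kept = (0.800)/(1.667) ≈ 48.00%, so 52.00% is lost.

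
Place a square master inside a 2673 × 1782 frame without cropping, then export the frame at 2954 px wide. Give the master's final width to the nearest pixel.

1969 px

In the 2673×1782 frame the master fills the height: width = 1782 × 1/1 ≈ 1782.00 px.
The frame scales by 2954/2673 = 1.1051; 1782.00 × 1.1051 ≈ 1969.33 px.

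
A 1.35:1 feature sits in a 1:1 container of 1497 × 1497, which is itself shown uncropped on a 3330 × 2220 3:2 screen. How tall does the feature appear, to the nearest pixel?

First fit — 1.35:1 into 1497×1497 spans the width: 1497.00 × 1108.89.
1:1 in 3330×2220: fills the height, so the intermediate becomes 2220.00 × 2220.00 — a scale of ×1.4830.
The feature scales with it: height 1108.89 × 1.4830 ≈ 1644.44.

1644 px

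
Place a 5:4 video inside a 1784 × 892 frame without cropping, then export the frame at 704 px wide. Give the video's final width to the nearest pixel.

440 px

In the 1784×892 frame the video fills the height: width = 892 × 5/4 ≈ 1115.00 px.
Scaling 1784 → 704 is ×0.3946, so the width becomes 1115.00 × 0.3946 ≈ 440.00 px.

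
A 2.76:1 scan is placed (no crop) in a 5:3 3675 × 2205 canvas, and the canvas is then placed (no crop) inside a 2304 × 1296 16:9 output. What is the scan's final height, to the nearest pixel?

783 px

2.76:1 in 3675×2205: fills the width, so the scan is 3675.00 × 1331.52.
5:3 in 2304×1296: fills the height, so the intermediate becomes 2160.00 × 1296.00 — a scale of ×0.5878.
Applying the same ×0.5878: 1331.52 → 782.61.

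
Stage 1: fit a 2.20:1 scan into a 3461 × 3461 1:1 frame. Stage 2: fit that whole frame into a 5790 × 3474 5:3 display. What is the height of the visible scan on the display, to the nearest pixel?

1579 px

2.20:1 in 3461×3461: fills the width, so the scan is 3461.00 × 1573.18.
The 1:1 canvas is height-limited in 5790×3474, giving 3474.00 × 3474.00; scale factor 1.0038.
Applying the same ×1.0038: 1573.18 → 1579.09.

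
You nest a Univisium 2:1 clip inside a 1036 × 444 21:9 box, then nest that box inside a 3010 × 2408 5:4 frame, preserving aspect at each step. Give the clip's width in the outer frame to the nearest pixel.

Univisium 2:1 in 1036×444: fills the height, so the clip is 888.00 × 444.00.
Second fit — the 21:9 canvas into 3010×2408 spans the width: 3010.00 × 1290.00 (×2.9054 from 1036×444).
The clip scales with it: width 888.00 × 2.9054 ≈ 2580.00.

2580 px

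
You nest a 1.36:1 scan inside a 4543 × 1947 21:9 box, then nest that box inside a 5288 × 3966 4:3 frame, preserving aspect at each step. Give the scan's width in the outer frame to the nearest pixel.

First fit — 1.36:1 into 4543×1947 spans the height: 2647.92 × 1947.00.
Second fit — the 21:9 canvas into 5288×3966 spans the width: 5288.00 × 2266.29 (×1.1640 from 4543×1947).
Applying the same ×1.1640: 2647.92 → 3082.15.

3082 px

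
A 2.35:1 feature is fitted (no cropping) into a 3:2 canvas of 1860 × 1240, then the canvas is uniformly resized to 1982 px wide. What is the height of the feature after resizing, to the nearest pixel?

843 px

In the 1860×1240 frame the feature fills the width: height = 1860 / 2.350 ≈ 791.49 px.
Resizing to 1982 px wide multiplies everything by 1.0656: 791.49 → 843.40 px.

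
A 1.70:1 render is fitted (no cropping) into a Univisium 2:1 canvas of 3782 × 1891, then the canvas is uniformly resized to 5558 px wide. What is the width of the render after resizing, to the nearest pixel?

Fitted into 3782×1891, the render spans the height; its width is 1891 × 1.700 ≈ 3214.70 px.
Scaling 3782 → 5558 is ×1.4696, so the width becomes 3214.70 × 1.4696 ≈ 4724.30 px.

4724 px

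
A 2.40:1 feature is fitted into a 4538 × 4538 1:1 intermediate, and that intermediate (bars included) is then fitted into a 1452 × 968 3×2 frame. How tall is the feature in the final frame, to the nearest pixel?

First fit — 2.40:1 into 4538×4538 spans the width: 4538.00 × 1890.83.
Second fit — the 1:1 canvas into 1452×968 spans the height: 968.00 × 968.00 (×0.2133 from 4538×4538).
The feature scales with it: height 1890.83 × 0.2133 ≈ 403.33.

403 px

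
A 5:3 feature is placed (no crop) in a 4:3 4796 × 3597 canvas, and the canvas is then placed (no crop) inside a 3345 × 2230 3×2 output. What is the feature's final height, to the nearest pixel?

1784 px

5:3 in 4796×3597: fills the width, so the feature is 4796.00 × 2877.60.
The 4:3 canvas is height-limited in 3345×2230, giving 2973.33 × 2230.00; scale factor 0.6200.
The feature scales with it: height 2877.60 × 0.6200 ≈ 1784.00.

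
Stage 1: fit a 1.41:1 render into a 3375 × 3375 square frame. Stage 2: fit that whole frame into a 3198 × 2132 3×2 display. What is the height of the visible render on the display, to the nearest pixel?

1512 px

1.41:1 in 3375×3375: fills the width, so the render is 3375.00 × 2393.62.
square in 3198×2132: fills the height, so the intermediate becomes 2132.00 × 2132.00 — a scale of ×0.6317.
So the render's height is 2393.62 × 0.6317 ≈ 1512.06.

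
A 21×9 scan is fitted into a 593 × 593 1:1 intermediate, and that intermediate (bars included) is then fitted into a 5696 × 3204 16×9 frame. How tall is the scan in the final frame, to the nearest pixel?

First fit — 21×9 into 593×593 spans the width: 593.00 × 254.14.
Second fit — the 1:1 canvas into 5696×3204 spans the height: 3204.00 × 3204.00 (×5.4030 from 593×593).
The scan scales with it: height 254.14 × 5.4030 ≈ 1373.14.

1373 px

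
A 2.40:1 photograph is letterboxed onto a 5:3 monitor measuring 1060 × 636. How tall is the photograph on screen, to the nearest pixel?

2.40:1 (2.400) > 5:3 (1.667), so the photograph fills the width.
That makes the image 441.67 px tall (1060 / 2.400).

442 px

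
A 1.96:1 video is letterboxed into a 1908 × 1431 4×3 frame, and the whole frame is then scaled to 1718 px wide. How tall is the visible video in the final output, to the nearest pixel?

877 px

At 1908×1431 the video is width-limited, so height = 1908 / 1.960 ≈ 973.47 px.
The frame scales by 1718/1908 = 0.9004; 973.47 × 0.9004 ≈ 876.53 px.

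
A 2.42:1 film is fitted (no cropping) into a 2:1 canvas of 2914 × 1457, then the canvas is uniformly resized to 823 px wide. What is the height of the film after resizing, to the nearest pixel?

Fitted into 2914×1457, the film spans the width; its height is 2914 / 2.420 ≈ 1204.13 px.
Resizing to 823 px wide multiplies everything by 0.2824: 1204.13 → 340.08 px.

340 px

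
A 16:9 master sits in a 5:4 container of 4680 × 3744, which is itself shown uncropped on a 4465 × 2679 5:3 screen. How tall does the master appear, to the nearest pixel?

Inside the 4680×3744 canvas the master is width-limited at 4680.00 × 2632.50.
5:4 in 4465×2679: fills the height, so the intermediate becomes 3348.75 × 2679.00 — a scale of ×0.7155.
Applying the same ×0.7155: 2632.50 → 1883.67.

1884 px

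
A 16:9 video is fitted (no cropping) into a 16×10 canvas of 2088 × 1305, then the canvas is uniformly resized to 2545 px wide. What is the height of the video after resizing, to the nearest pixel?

1432 px

Fitted into 2088×1305, the video spans the width; its height is 2088 × 9/16 ≈ 1174.50 px.
The frame scales by 2545/2088 = 1.2189; 1174.50 × 1.2189 ≈ 1431.56 px.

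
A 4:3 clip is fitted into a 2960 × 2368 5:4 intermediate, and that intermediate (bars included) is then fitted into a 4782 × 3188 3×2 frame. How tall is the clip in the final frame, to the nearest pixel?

First fit — 4:3 into 2960×2368 spans the width: 2960.00 × 2220.00.
The 5:4 canvas is height-limited in 4782×3188, giving 3985.00 × 3188.00; scale factor 1.3463.
The clip scales with it: height 2220.00 × 1.3463 ≈ 2988.75.

2989 px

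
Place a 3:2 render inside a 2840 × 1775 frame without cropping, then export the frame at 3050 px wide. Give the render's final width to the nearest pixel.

At 2840×1775 the render is height-limited, so width = 1775 × 3/2 ≈ 2662.50 px.
The frame scales by 3050/2840 = 1.0739; 2662.50 × 1.0739 ≈ 2859.38 px.

2859 px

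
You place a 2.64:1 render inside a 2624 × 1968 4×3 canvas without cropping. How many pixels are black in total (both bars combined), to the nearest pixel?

2555935 pixels

2.64:1 (2.640) > 4×3 (1.333), so the render fills the width.
The render is 2624 / 2.640 ≈ 993.9394 px tall.
Black = 1968 − 993.9394 = 974.0606 px.
Bar area = 974.0606 × 2624 ≈ 2555935 px.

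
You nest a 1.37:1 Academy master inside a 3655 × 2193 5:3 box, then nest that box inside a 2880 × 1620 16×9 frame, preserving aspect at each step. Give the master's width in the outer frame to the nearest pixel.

2219 px

1.37:1 Academy in 3655×2193: fills the height, so the master is 3004.41 × 2193.00.
5:3 in 2880×1620: fills the height, so the intermediate becomes 2700.00 × 1620.00 — a scale of ×0.7387.
The master scales with it: width 3004.41 × 0.7387 ≈ 2219.40.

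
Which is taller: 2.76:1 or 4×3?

4×3

2.76 and 4×3 = 1.333; 2.76 > 1.333. The smaller width-to-height ratio is the taller frame.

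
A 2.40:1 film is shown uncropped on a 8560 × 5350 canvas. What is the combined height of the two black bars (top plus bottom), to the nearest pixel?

1783 px

2.40:1 is wider than 16:10, so it spans the full width.
Content height = 8560 / 2.400 ≈ 3566.67 px.
Black = 5350 − 3566.67 = 1783.33 px.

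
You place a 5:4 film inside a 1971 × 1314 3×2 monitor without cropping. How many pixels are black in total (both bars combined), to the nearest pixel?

431649 pixels

5:4 is narrower than 3×2, so it spans the full height.
That makes the image 1642.5000 px wide (1314 × 5/4).
Black = 1971 − 1642.5000 = 328.5000 px.
That's 328.5000 × 1314 ≈ 431649 black pixels.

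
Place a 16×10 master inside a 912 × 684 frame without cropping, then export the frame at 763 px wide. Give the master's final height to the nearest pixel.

At 912×684 the master is width-limited, so height = 912 × 10/16 ≈ 570.00 px.
Resizing to 763 px wide multiplies everything by 0.8366: 570.00 → 476.88 px.

477 px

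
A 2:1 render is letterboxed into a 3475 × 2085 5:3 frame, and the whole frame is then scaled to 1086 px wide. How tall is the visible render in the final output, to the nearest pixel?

In the 3475×2085 frame the render fills the width: height = 3475 × 1/2 ≈ 1737.50 px.
Scaling 3475 → 1086 is ×0.3125, so the height becomes 1737.50 × 0.3125 ≈ 543.00 px.

543 px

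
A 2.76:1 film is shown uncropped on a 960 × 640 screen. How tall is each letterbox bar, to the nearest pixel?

146 px

2.76:1 is wider than 3:2, so it spans the full width.
The film is 960 / 2.760 ≈ 347.83 px tall.
Black = 640 − 347.83 = 292.17 px, or 146.09 per bar.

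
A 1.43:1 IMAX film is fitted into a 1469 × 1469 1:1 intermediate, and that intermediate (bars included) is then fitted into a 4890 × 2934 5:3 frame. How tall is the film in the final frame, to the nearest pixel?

2052 px

Inside the 1469×1469 canvas the film is width-limited at 1469.00 × 1027.27.
1:1 in 4890×2934: fills the height, so the intermediate becomes 2934.00 × 2934.00 — a scale of ×1.9973.
The film scales with it: height 1027.27 × 1.9973 ≈ 2051.75.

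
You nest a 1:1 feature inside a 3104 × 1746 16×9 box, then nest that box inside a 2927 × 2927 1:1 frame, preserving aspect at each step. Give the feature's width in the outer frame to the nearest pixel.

1646 px

First fit — 1:1 into 3104×1746 spans the height: 1746.00 × 1746.00.
The 16×9 canvas is width-limited in 2927×2927, giving 2927.00 × 1646.44; scale factor 0.9430.
The feature scales with it: width 1746.00 × 0.9430 ≈ 1646.44.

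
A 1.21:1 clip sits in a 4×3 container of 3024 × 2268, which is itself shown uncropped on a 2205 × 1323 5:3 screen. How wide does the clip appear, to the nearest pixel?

1601 px

1.21:1 in 3024×2268: fills the height, so the clip is 2744.28 × 2268.00.
4×3 in 2205×1323: fills the height, so the intermediate becomes 1764.00 × 1323.00 — a scale of ×0.5833.
The clip scales with it: width 2744.28 × 0.5833 ≈ 1600.83.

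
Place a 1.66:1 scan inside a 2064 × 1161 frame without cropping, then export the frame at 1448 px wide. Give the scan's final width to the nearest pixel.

Fitted into 2064×1161, the scan spans the height; its width is 1161 × 1.660 ≈ 1927.26 px.
Resizing to 1448 px wide multiplies everything by 0.7016: 1927.26 → 1352.07 px.

1352 px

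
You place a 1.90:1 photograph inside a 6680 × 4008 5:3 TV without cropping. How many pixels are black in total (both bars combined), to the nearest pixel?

3287966 pixels

1.90:1 is wider than 5:3, so it spans the full width.
That makes the image 3515.7895 px tall (6680 / 1.900).
Leftover height: 4008 − 3515.7895 = 492.2105 px.
Across the 6680-px span: 492.2105 × 6680 ≈ 3287966 px.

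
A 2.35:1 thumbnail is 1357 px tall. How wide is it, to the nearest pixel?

At 2.35:1, 1357 × 2.350 ≈ 3188.95.

3189 px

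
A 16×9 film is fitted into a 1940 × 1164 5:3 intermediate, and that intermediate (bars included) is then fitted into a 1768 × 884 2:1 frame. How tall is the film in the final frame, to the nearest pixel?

Inside the 1940×1164 canvas the film is width-limited at 1940.00 × 1091.25.
Second fit — the 5:3 canvas into 1768×884 spans the height: 1473.33 × 884.00 (×0.7595 from 1940×1164).
So the film's height is 1091.25 × 0.7595 ≈ 828.75.

829 px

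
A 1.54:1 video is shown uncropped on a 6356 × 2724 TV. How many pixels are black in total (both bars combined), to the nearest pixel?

Since 1.540 < 2.333, the video is height-limited.
The video is 2724 × 1.540 ≈ 4194.9600 px wide.
Leftover width: 6356 − 4194.9600 = 2161.0400 px.
Bar area = 2161.0400 × 2724 ≈ 5886673 px.

5886673 pixels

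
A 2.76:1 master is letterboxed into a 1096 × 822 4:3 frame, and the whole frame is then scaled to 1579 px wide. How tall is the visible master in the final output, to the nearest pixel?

572 px

In the 1096×822 frame the master fills the width: height = 1096 / 2.760 ≈ 397.10 px.
The frame scales by 1579/1096 = 1.4407; 397.10 × 1.4407 ≈ 572.10 px.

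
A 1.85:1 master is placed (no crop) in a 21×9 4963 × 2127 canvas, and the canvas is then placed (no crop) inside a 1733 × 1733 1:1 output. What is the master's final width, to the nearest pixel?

1.85:1 in 4963×2127: fills the height, so the master is 3934.95 × 2127.00.
The 21×9 canvas is width-limited in 1733×1733, giving 1733.00 × 742.71; scale factor 0.3492.
The master scales with it: width 3934.95 × 0.3492 ≈ 1374.02.

1374 px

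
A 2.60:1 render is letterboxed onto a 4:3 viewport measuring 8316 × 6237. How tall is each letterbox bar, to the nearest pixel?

1519 px

Since 2.600 > 1.333, the render is width-limited.
Content height = 8316 / 2.600 ≈ 3198.46 px.
6237 − 3198.46 = 3038.54 px of bars (1519.27 each).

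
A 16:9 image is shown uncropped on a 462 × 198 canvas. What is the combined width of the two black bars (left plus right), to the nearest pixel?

16:9 (1.778) < 21:9 (2.333), so the image fills the height.
That makes the image 352.00 px wide (198 × 16/9).
462 − 352.00 = 110.00 px of bars.

110 px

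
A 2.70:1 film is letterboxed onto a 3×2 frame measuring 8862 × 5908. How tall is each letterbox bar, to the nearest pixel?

1313 px

Since 2.700 > 1.500, the film is width-limited.
That makes the image 3282.22 px tall (8862 / 2.700).
Leftover height: 5908 − 3282.22 = 2625.78 px → 1312.89 each side.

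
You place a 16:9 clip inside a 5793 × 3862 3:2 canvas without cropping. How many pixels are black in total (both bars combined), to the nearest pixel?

16:9 is wider than 3:2, so it spans the full width.
The clip is 5793 × 9/16 ≈ 3258.5625 px tall.
3862 − 3258.5625 = 603.4375 px of bars.
Bar area = 603.4375 × 5793 ≈ 3495713 px.

3495713 pixels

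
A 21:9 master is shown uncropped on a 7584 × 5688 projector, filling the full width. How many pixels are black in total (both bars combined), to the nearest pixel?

That makes the image 3250.2857 px tall (7584 × 9/21).
5688 − 3250.2857 = 2437.7143 px of bars.
Bar area = 2437.7143 × 7584 ≈ 18487625 px.

18487625 pixels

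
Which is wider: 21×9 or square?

21×9

21×9 = 2.333 and square = 1; 2.333 > 1.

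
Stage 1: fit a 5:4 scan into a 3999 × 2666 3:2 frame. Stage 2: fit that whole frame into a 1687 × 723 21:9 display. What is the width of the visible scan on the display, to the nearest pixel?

904 px

5:4 in 3999×2666: fills the height, so the scan is 3332.50 × 2666.00.
3:2 in 1687×723: fills the height, so the intermediate becomes 1084.50 × 723.00 — a scale of ×0.2712.
Applying the same ×0.2712: 3332.50 → 903.75.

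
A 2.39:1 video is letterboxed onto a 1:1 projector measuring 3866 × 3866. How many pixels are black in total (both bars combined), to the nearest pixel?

2.39:1 is wider than 1:1, so it spans the full width.
The video is 3866 / 2.390 ≈ 1617.5732 px tall.
Black = 3866 − 1617.5732 = 2248.4268 px.
That's 2248.4268 × 3866 ≈ 8692418 black pixels.

8692418 pixels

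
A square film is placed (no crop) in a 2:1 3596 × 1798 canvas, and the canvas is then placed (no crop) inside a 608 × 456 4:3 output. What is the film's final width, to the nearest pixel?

304 px

Inside the 3596×1798 canvas the film is height-limited at 1798.00 × 1798.00.
The 2:1 canvas is width-limited in 608×456, giving 608.00 × 304.00; scale factor 0.1691.
Applying the same ×0.1691: 1798.00 → 304.00.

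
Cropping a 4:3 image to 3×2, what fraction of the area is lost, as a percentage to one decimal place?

11.1%

3×2 is wider than 4:3, so the crop keeps the full width and trims the height.
Area ratio = (1.333)/(1.500) = 88.89%; the remaining 11.11% is cropped out.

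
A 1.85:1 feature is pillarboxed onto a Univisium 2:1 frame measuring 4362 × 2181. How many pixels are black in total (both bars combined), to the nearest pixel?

713514 pixels

1.85:1 is narrower than Univisium 2:1, so it spans the full height.
That makes the image 4034.8500 px wide (2181 × 1.850).
Leftover width: 4362 − 4034.8500 = 327.1500 px.
Across the 2181-px span: 327.1500 × 2181 ≈ 713514 px.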